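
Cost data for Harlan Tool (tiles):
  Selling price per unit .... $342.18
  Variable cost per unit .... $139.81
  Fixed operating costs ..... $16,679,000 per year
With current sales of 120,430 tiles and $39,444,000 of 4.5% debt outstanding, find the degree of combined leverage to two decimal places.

4.12

Contribution at this volume is 120,430 × $202.37 = $24,371,419.10.
Operating income = contribution − fixed costs = $24,371,419.10 − $16,679,000 = $7,692,419.10. Interest = $1,774,980.00, so EBIT − I = $5,917,439.10.
DCL = contribution ÷ (EBIT − I) = $24,371,419.10 ÷ $5,917,439.10 = 4.1186.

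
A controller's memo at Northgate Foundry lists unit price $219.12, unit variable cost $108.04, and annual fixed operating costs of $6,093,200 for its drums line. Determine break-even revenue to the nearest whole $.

$12,019,643

CM per unit = $219.12 − $108.04 = $111.08; CM ratio = $111.08 / $219.12 = 0.5069.
Break-even sales = FC ÷ CM ratio = $6,093,200 × $219.12 / $111.08 = $12,019,643.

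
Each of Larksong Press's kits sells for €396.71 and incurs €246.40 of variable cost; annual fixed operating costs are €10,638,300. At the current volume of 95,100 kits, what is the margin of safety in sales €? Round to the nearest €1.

€9,649,681

Contribution margin per unit = €396.71 − €246.40 = €150.31. Break-even units = €10,638,300 ÷ €150.31 = 70,775.73; break-even revenue = 70,775.73 × €396.71 = €28,077,439.91.
Actual sales revenue = 95,100 × €396.71 = €37,727,121.00.
Margin of safety = €37,727,121.00 − €28,077,439.91 = €9,649,681.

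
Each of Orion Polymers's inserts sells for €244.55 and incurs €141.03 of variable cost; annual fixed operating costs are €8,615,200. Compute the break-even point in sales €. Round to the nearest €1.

€20,352,078

CM per unit = €244.55 − €141.03 = €103.52; CM ratio = €103.52 / €244.55 = 0.4233.
Break-even revenue = fixed costs × price ÷ CM = €8,615,200 × €244.55 ÷ €103.52 = €20,352,078.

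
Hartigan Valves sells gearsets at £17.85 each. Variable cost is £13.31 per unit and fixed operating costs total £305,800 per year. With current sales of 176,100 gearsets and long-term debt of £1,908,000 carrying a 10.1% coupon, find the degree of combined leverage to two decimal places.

Total contribution margin = 176,100 × £4.54 = £799,494.00.
Operating income = contribution − fixed costs = £799,494.00 − £305,800 = £493,694.00. Interest = £192,708.00.
DOL = £799,494.00 ÷ £493,694.00 = 1.6194; DFL = £493,694.00 ÷ £300,986.00 = 1.6403.
Combined leverage = 1.6194 × 1.6403 = 2.6563.

2.66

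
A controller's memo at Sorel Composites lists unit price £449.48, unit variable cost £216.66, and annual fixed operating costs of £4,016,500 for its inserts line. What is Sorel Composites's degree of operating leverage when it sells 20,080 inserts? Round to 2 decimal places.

7.10

Contribution at this volume is 20,080 × £232.82 = £4,675,025.60.
EBIT = £4,675,025.60 − £4,016,500 = £658,525.60.
DOL = contribution ÷ EBIT = £4,675,025.60 ÷ £658,525.60 = 7.0992.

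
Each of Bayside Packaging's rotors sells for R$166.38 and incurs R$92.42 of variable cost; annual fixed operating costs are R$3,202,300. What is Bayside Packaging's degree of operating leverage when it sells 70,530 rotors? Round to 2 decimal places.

Total contribution margin = 70,530 × R$73.96 = R$5,216,398.80.
Subtracting fixed costs: EBIT = R$5,216,398.80 − R$3,202,300 = R$2,014,098.80.
So DOL = total CM / EBIT = R$5,216,398.80 / R$2,014,098.80 = 2.5899.

2.59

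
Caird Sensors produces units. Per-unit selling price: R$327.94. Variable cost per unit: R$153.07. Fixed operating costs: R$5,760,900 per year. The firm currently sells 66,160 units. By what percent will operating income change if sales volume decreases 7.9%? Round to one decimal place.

Contribution at this volume is 66,160 × R$174.87 = R$11,569,399.20.
Operating income = contribution − fixed costs = R$11,569,399.20 − R$5,760,900 = R$5,808,499.20.
Degree of operating leverage = R$11,569,399.20 / R$5,808,499.20 = 1.9918.
So EBIT moves 1.9918 × (-7.9%) = -15.7%.

-15.7%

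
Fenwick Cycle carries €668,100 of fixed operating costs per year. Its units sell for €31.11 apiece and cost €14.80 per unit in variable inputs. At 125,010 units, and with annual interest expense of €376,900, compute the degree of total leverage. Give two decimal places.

Total contribution margin = 125,010 × €16.31 = €2,038,913.10.
EBIT = €2,038,913.10 − €668,100 = €1,370,813.10. Interest = €376,900.00, so EBIT − I = €993,913.10.
Degree of total leverage = total CM / (EBIT − interest) = €2,038,913.10 / €993,913.10 = 2.0514.

2.05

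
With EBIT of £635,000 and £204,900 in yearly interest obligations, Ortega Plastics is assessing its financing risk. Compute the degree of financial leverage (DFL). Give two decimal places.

1.48

Interest = £204,900.00.
DFL = EBIT ÷ (EBIT − I) = £635,000 ÷ (£635,000 − £204,900.00) = £635,000 ÷ £430,100.00 = 1.4764.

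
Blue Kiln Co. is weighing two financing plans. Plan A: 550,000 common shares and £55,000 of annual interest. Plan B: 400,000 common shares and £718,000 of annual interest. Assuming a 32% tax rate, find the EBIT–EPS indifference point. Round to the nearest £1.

£2,486,000

At indifference, (EBIT − 55,000)(1 − t)/550,000 = (EBIT − 718,000)(1 − t)/400,000.
Cancelling (1 − t) and cross-multiplying: 400,000·(EBIT − 55,000) = 550,000·(EBIT − 718,000).
EBIT × (550,000 − 400,000) = 718,000 × 550,000 − 55,000 × 400,000 = 372,900,000,000, so EBIT = 372,900,000,000 ÷ 150,000 = 2,486,000.00.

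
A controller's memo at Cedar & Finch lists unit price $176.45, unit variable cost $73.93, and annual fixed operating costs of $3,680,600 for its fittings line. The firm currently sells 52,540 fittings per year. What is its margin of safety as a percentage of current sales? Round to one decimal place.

Each unit contributes $176.45 − $73.93 = $102.52. Break-even units = $3,680,600 ÷ $102.52 = 35,901.29; break-even revenue = 35,901.29 × $176.45 = $6,334,782.19.
Current sales = 52,540 × $176.45 = $9,270,683.00.
Margin of safety = ($9,270,683.00 − $6,334,782.19) ÷ $9,270,683.00 = 31.7%.

31.7%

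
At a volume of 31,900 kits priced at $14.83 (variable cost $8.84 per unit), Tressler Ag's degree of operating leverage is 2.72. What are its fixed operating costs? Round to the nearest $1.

Total contribution margin = 31,900 × $5.99 = $191,081.00.
DOL = contribution / EBIT, so EBIT = $191,081.00 / 2.72 = $70,250.37.
Fixed costs = CM − EBIT = $191,081.00 − $70,250.37 = $120,831.

$120,831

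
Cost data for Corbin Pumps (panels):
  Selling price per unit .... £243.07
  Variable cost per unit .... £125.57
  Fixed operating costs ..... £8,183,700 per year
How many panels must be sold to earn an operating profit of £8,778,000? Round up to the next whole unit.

144,355 panels

Each unit contributes £243.07 − £125.57 = £117.50.
Required volume = (fixed costs + target profit) ÷ CM = (£8,183,700 + £8,778,000) ÷ £117.50 = 144,354.89, so 144,355 panels.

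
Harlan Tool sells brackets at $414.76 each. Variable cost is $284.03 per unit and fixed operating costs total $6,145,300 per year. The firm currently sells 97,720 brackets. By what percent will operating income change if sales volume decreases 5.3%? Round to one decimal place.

At 97,720 units, contribution = 97,720 × $130.73 = $12,774,935.60.
Operating income = contribution − fixed costs = $12,774,935.60 − $6,145,300 = $6,629,635.60.
So DOL = total CM / EBIT = $12,774,935.60 / $6,629,635.60 = 1.9269.
So EBIT moves 1.9269 × (-5.3%) = -10.2%.

-10.2%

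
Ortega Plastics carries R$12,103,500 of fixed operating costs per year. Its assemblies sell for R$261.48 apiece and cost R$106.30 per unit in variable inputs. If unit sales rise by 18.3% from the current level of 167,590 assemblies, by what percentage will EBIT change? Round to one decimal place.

Contribution at this volume is 167,590 × R$155.18 = R$26,006,616.20.
EBIT = R$26,006,616.20 − R$12,103,500 = R$13,903,116.20.
So DOL = total CM / EBIT = R$26,006,616.20 / R$13,903,116.20 = 1.8706.
So EBIT moves 1.8706 × (+18.3%) = +34.2%.

+34.2%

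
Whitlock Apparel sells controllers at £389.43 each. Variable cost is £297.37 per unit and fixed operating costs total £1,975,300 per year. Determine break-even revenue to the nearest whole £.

Contribution margin per unit = £389.43 − £297.37 = £92.06, a CM ratio of £92.06 ÷ £389.43 = 0.2364.
Break-even sales = FC ÷ CM ratio = £1,975,300 × £389.43 / £92.06 = £8,355,867.

£8,355,867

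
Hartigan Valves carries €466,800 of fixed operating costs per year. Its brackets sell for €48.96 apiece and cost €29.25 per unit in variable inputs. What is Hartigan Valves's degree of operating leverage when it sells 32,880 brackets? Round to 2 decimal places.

Total contribution margin = 32,880 × €19.71 = €648,064.80.
Operating income = contribution − fixed costs = €648,064.80 − €466,800 = €181,264.80.
Degree of operating leverage = €648,064.80 / €181,264.80 = 3.5752.

3.58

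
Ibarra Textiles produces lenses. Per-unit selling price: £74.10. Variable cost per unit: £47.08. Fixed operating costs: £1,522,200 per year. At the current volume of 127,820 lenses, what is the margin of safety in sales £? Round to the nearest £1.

£5,296,961

Each unit contributes £74.10 − £47.08 = £27.02. Break-even units = £1,522,200 ÷ £27.02 = 56,336.05; break-even revenue = 56,336.05 × £74.10 = £4,174,501.11.
Current sales = 127,820 × £74.10 = £9,471,462.00.
Margin of safety = £9,471,462.00 − £4,174,501.11 = £5,296,961.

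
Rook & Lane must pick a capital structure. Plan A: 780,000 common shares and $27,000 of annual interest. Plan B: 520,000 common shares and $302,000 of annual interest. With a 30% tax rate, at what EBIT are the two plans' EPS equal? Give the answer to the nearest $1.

$852,000

Set EPS_A = EPS_B: (EBIT − $27,000)(1 − 0.30) ÷ 780,000 = (EBIT − $302,000)(1 − 0.30) ÷ 520,000.
Cancelling (1 − t) and cross-multiplying: 520,000·(EBIT − 27,000) = 780,000·(EBIT − 302,000).
Solving, EBIT = (302,000·780,000 − 27,000·520,000) / (780,000 − 520,000) = 221,520,000,000 / 260,000 = 852,000.00.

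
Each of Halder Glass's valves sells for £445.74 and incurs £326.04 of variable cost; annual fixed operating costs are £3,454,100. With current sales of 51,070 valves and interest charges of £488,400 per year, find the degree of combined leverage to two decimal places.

2.82

At 51,070 units, contribution = 51,070 × £119.70 = £6,113,079.00.
Subtracting fixed costs: EBIT = £6,113,079.00 − £3,454,100 = £2,658,979.00. Interest = £488,400.00, so EBIT − I = £2,170,579.00.
Degree of total leverage = total CM / (EBIT − interest) = £6,113,079.00 / £2,170,579.00 = 2.8163.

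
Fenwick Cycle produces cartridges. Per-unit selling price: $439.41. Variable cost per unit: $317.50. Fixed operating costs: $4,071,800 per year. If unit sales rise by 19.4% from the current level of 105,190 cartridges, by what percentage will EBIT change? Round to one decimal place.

Contribution at this volume is 105,190 × $121.91 = $12,823,712.90.
Subtracting fixed costs: EBIT = $12,823,712.90 − $4,071,800 = $8,751,912.90.
Degree of operating leverage = $12,823,712.90 / $8,751,912.90 = 1.4652.
Operating income changes by 1.4652 × +19.4% = +28.4%.

+28.4%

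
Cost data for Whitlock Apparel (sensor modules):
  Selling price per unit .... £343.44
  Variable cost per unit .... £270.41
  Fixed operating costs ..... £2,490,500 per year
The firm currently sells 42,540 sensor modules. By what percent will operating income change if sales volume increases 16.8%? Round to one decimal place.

+84.7%

Contribution at this volume is 42,540 × £73.03 = £3,106,696.20.
EBIT = £3,106,696.20 − £2,490,500 = £616,196.20.
DOL = contribution ÷ EBIT = £3,106,696.20 ÷ £616,196.20 = 5.0417.
%ΔEBIT = DOL × %ΔSales = 5.0417 × +16.8% = +84.7%.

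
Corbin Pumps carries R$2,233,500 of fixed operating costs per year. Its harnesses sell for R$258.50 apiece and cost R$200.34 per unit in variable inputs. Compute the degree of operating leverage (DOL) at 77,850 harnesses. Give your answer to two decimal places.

1.97

Contribution at this volume is 77,850 × R$58.16 = R$4,527,756.00.
Subtracting fixed costs: EBIT = R$4,527,756.00 − R$2,233,500 = R$2,294,256.00.
So DOL = total CM / EBIT = R$4,527,756.00 / R$2,294,256.00 = 1.9735.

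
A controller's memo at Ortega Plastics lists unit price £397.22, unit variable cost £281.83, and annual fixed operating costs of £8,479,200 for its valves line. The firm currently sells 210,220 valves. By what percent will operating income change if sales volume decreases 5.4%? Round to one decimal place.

-8.3%

At 210,220 units, contribution = 210,220 × £115.39 = £24,257,285.80.
Operating income = contribution − fixed costs = £24,257,285.80 − £8,479,200 = £15,778,085.80.
Degree of operating leverage = £24,257,285.80 / £15,778,085.80 = 1.5374.
So EBIT moves 1.5374 × (-5.4%) = -8.3%.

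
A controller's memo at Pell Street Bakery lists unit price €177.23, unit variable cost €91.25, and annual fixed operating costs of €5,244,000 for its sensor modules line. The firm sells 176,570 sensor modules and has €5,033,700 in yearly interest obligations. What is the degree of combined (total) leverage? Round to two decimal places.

Total contribution margin = 176,570 × €85.98 = €15,181,488.60.
EBIT = €15,181,488.60 − €5,244,000 = €9,937,488.60. Interest = €5,033,700.00.
DOL = €15,181,488.60 ÷ €9,937,488.60 = 1.5277; DFL = €9,937,488.60 ÷ €4,903,788.60 = 2.0265.
DCL = DOL × DFL = 1.5277 × 2.0265 = 3.0959.

3.10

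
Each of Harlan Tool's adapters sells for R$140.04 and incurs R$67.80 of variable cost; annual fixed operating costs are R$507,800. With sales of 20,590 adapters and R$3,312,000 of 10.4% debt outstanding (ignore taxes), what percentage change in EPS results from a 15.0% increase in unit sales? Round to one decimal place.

At 20,590 units, contribution = 20,590 × R$72.24 = R$1,487,421.60.
EBIT = R$1,487,421.60 − R$507,800 = R$979,621.60.
Interest = R$344,448.00, so EBIT − I = R$635,173.60.
Degree of combined leverage = contribution ÷ (EBIT − I) = R$1,487,421.60 ÷ R$635,173.60 = 2.3418.
%ΔEPS = DCL × %ΔSales = 2.3418 × +15.0% = +35.1%.

+35.1%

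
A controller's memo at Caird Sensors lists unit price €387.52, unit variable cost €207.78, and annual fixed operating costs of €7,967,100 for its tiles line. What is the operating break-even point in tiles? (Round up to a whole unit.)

44,326 tiles

Contribution margin per unit = €387.52 − €207.78 = €179.74.
Break-even volume = fixed costs ÷ CM per unit = €7,967,100 ÷ €179.74 = 44,325.69, so 44,326 tiles.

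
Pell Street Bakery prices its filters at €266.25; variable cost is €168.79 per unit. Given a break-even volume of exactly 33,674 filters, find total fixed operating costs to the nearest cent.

Contribution margin per unit = €266.25 − €168.79 = €97.46.
Since BE = FC / CM, FC = 33,674 × €97.46 = €3,281,868.04.

€3,281,868.04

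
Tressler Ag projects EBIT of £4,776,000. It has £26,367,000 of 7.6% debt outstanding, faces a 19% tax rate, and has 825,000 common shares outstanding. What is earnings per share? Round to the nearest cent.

Pre-tax income = £4,776,000 − £2,003,892.00 = £2,772,108.00.
Net income = £2,772,108.00 × (1 − 0.19) = £2,245,407.48.
Per share: £2,245,407.48 / 825,000 shares = £2.72.

£2.72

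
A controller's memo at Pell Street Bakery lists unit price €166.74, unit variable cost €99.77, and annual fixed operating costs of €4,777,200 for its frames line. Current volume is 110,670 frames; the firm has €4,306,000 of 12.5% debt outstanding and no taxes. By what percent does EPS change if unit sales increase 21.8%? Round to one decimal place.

+77.1%

Contribution at this volume is 110,670 × €66.97 = €7,411,569.90.
Operating income = contribution − fixed costs = €7,411,569.90 − €4,777,200 = €2,634,369.90.
Interest = €538,250.00, so EBIT − I = €2,096,119.90.
Degree of combined leverage = contribution ÷ (EBIT − I) = €7,411,569.90 ÷ €2,096,119.90 = 3.5359.
EPS therefore changes by 3.5359 × (+21.8%) = +77.1%.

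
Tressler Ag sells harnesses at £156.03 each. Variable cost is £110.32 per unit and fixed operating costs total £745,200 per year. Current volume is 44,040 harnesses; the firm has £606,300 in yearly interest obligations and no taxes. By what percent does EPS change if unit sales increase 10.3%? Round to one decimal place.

+31.3%

Total contribution margin = 44,040 × £45.71 = £2,013,068.40.
Subtracting fixed costs: EBIT = £2,013,068.40 − £745,200 = £1,267,868.40.
After interest of £606,300.00, pre-tax earnings = £661,568.40.
Degree of combined leverage = contribution ÷ (EBIT − I) = £2,013,068.40 ÷ £661,568.40 = 3.0429.
EPS therefore changes by 3.0429 × (+10.3%) = +31.3%.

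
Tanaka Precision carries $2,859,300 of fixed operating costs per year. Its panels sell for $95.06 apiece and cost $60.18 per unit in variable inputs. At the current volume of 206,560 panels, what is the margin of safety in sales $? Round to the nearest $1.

Unit CM = price − variable cost = $95.06 − $60.18 = $34.88. Break-even units = $2,859,300 ÷ $34.88 = 81,975.34; break-even revenue = 81,975.34 × $95.06 = $7,792,576.20.
Actual sales revenue = 206,560 × $95.06 = $19,635,593.60.
Margin of safety = $19,635,593.60 − $7,792,576.20 = $11,843,017.

$11,843,017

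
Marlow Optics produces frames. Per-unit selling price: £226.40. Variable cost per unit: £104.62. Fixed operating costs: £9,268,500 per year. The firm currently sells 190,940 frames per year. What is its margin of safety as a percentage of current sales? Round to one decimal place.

60.1%

Contribution margin per unit = £226.40 − £104.62 = £121.78. Break-even units = £9,268,500 ÷ £121.78 = 76,108.56; break-even revenue = 76,108.56 × £226.40 = £17,230,977.17.
Current sales = 190,940 × £226.40 = £43,228,816.00.
Margin of safety = (£43,228,816.00 − £17,230,977.17) ÷ £43,228,816.00 = 60.1%.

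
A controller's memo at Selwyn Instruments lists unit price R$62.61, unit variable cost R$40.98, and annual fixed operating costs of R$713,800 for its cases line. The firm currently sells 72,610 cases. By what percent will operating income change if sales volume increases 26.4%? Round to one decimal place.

+48.4%

Total contribution margin = 72,610 × R$21.63 = R$1,570,554.30.
Subtracting fixed costs: EBIT = R$1,570,554.30 − R$713,800 = R$856,754.30.
So DOL = total CM / EBIT = R$1,570,554.30 / R$856,754.30 = 1.8331.
%ΔEBIT = DOL × %ΔSales = 1.8331 × +26.4% = +48.4%.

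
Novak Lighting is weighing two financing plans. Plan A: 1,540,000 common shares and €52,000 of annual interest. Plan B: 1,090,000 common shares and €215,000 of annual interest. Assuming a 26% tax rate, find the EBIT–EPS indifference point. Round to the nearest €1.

At indifference, (EBIT − 52,000)(1 − t)/1,540,000 = (EBIT − 215,000)(1 − t)/1,090,000.
Cancelling (1 − t) and cross-multiplying: 1,090,000·(EBIT − 52,000) = 1,540,000·(EBIT − 215,000).
EBIT × (1,540,000 − 1,090,000) = 215,000 × 1,540,000 − 52,000 × 1,090,000 = 274,420,000,000, so EBIT = 274,420,000,000 ÷ 450,000 = 609,822.22.

€609,822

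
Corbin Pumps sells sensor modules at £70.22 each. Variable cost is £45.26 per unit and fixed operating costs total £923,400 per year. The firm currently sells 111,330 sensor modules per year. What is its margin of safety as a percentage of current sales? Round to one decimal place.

Each unit contributes £70.22 − £45.26 = £24.96. Break-even units = £923,400 ÷ £24.96 = 36,995.19; break-even revenue = 36,995.19 × £70.22 = £2,597,802.40.
Actual sales revenue = 111,330 × £70.22 = £7,817,592.60.
Margin of safety = (£7,817,592.60 − £2,597,802.40) ÷ £7,817,592.60 = 66.8%.

66.8%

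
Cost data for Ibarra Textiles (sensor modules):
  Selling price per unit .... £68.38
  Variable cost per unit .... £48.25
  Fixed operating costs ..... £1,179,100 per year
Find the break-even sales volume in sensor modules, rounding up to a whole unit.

Each unit contributes £68.38 − £48.25 = £20.13.
Break-even Q = £1,179,100 / £20.13 = 58,574.27 → 58,575 sensor modules.

58,575 sensor modules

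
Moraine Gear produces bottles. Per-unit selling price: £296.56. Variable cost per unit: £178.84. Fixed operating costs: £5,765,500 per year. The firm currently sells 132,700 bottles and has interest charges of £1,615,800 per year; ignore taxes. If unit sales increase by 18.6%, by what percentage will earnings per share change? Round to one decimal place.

At 132,700 units, contribution = 132,700 × £117.72 = £15,621,444.00.
Operating income = contribution − fixed costs = £15,621,444.00 − £5,765,500 = £9,855,944.00.
After interest of £1,615,800.00, pre-tax earnings = £8,240,144.00.
DCL = total CM / (EBIT − I) = £15,621,444.00 / £8,240,144.00 = 1.8958.
EPS therefore changes by 1.8958 × (+18.6%) = +35.3%.

+35.3%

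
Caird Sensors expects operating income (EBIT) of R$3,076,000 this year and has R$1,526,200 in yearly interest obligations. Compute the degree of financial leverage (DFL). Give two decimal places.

1.98

Annual interest charges come to R$1,526,200.00.
DFL = EBIT ÷ (EBIT − I) = R$3,076,000 ÷ (R$3,076,000 − R$1,526,200.00) = R$3,076,000 ÷ R$1,549,800.00 = 1.9848.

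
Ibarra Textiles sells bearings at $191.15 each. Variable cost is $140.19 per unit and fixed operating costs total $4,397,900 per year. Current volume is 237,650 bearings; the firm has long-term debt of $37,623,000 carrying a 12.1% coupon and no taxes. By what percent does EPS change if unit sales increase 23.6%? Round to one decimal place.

At 237,650 units, contribution = 237,650 × $50.96 = $12,110,644.00.
EBIT = $12,110,644.00 − $4,397,900 = $7,712,744.00.
Interest = $4,552,383.00, so EBIT − I = $3,160,361.00.
DCL = total CM / (EBIT − I) = $12,110,644.00 / $3,160,361.00 = 3.8320.
%ΔEPS = DCL × %ΔSales = 3.8320 × +23.6% = +90.4%.

+90.4%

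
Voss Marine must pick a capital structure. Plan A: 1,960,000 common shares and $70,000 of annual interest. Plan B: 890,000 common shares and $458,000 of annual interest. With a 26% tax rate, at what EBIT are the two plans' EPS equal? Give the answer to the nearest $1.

Set EPS_A = EPS_B: (EBIT − $70,000)(1 − 0.26) ÷ 1,960,000 = (EBIT − $458,000)(1 − 0.26) ÷ 890,000.
The (1 − t) factor cancels: (EBIT − 70,000) × 890,000 = (EBIT − 458,000) × 1,960,000.
Solving, EBIT = (458,000·1,960,000 − 70,000·890,000) / (1,960,000 − 890,000) = 835,380,000,000 / 1,070,000 = 780,728.97.

$780,729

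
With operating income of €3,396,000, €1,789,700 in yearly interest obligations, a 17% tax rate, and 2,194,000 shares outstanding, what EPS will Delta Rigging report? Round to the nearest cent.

Pre-tax income = €3,396,000 − €1,789,700.00 = €1,606,300.00.
Net income = €1,606,300.00 × (1 − 0.17) = €1,333,229.00.
Per share: €1,333,229.00 / 2,194,000 shares = €0.61.

€0.61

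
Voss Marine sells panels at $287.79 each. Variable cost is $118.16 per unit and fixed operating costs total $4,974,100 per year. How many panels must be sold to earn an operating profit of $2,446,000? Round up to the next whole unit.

43,743 panels

Each unit contributes $287.79 − $118.16 = $169.63.
Need Q such that Q × $169.63 − $4,974,100 = $2,446,000, i.e. Q = $7,420,100 / $169.63 = 43,742.85 → 43,743.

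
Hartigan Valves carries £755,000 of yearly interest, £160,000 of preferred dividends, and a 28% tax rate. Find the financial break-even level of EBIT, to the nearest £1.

Preferred dividends are paid after tax, so their pre-tax equivalent is £160,000 ÷ (1 − 0.28) = £222,222.22.
Financial break-even EBIT = interest + D_p ÷ (1 − t) = £755,000 + £222,222.22 = £977,222.22.

£977,222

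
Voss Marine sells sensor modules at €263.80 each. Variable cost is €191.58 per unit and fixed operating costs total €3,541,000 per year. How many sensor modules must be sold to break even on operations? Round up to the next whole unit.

Unit CM = price − variable cost = €263.80 − €191.58 = €72.22.
Units to break even: €3,541,000 ÷ €72.22 = 49,030.74, rounded up to 49,031.

49,031 sensor modules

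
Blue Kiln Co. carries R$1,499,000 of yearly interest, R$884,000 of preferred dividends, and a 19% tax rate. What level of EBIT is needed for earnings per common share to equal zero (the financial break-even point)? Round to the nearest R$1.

R$2,590,358

Grossing the preferred dividend up to pre-tax terms: R$884,000 / (1 − 0.19) = R$1,091,358.02.
Financial break-even EBIT = interest + D_p ÷ (1 − t) = R$1,499,000 + R$1,091,358.02 = R$2,590,358.02.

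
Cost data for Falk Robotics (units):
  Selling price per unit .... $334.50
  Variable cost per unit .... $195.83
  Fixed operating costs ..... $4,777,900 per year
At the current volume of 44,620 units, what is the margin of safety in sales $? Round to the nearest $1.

$3,400,132

Contribution margin per unit = $334.50 − $195.83 = $138.67. Break-even units = $4,777,900 ÷ $138.67 = 34,455.18; break-even revenue = 34,455.18 × $334.50 = $11,525,258.17.
Current sales = 44,620 × $334.50 = $14,925,390.00.
Margin of safety = $14,925,390.00 − $11,525,258.17 = $3,400,132.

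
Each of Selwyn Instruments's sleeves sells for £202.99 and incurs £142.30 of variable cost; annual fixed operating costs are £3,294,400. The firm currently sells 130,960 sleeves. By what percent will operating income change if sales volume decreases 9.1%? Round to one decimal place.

Contribution at this volume is 130,960 × £60.69 = £7,947,962.40.
EBIT = £7,947,962.40 − £3,294,400 = £4,653,562.40.
DOL = contribution ÷ EBIT = £7,947,962.40 ÷ £4,653,562.40 = 1.7079.
Operating income changes by 1.7079 × -9.1% = -15.5%.

-15.5%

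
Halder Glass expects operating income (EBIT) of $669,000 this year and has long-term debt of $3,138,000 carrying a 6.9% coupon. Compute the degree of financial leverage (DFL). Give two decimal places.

1.48

Annual interest charges come to $216,522.00.
Degree of financial leverage = EBIT / (EBIT − interest) = $669,000 / $452,478.00 = 1.4785.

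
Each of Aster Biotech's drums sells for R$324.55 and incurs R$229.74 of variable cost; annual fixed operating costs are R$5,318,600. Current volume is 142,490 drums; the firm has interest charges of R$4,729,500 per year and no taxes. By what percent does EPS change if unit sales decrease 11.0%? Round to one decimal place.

-42.9%

At 142,490 units, contribution = 142,490 × R$94.81 = R$13,509,476.90.
EBIT = R$13,509,476.90 − R$5,318,600 = R$8,190,876.90.
After interest of R$4,729,500.00, pre-tax earnings = R$3,461,376.90.
DCL = total CM / (EBIT − I) = R$13,509,476.90 / R$3,461,376.90 = 3.9029.
%ΔEPS = DCL × %ΔSales = 3.9029 × -11.0% = -42.9%.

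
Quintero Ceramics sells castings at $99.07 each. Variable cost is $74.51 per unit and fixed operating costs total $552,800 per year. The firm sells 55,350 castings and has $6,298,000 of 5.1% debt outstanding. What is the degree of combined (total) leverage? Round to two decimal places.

2.80

At 55,350 units, contribution = 55,350 × $24.56 = $1,359,396.00.
EBIT = $1,359,396.00 − $552,800 = $806,596.00. Interest = $321,198.00, so EBIT − I = $485,398.00.
DCL = contribution ÷ (EBIT − I) = $1,359,396.00 ÷ $485,398.00 = 2.8006.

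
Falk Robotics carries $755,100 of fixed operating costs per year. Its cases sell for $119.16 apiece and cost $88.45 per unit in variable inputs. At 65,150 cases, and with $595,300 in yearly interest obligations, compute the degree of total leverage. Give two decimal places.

Total contribution margin = 65,150 × $30.71 = $2,000,756.50.
Subtracting fixed costs: EBIT = $2,000,756.50 − $755,100 = $1,245,656.50. Interest = $595,300.00.
DOL = $2,000,756.50 ÷ $1,245,656.50 = 1.6062; DFL = $1,245,656.50 ÷ $650,356.50 = 1.9153.
Combined leverage = 1.6062 × 1.9153 = 3.0764.

3.08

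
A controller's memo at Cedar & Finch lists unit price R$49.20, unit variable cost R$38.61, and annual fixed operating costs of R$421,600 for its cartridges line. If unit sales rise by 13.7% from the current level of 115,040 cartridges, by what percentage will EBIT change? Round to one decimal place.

+21.0%

At 115,040 units, contribution = 115,040 × R$10.59 = R$1,218,273.60.
Operating income = contribution − fixed costs = R$1,218,273.60 − R$421,600 = R$796,673.60.
Degree of operating leverage = R$1,218,273.60 / R$796,673.60 = 1.5292.
Operating income changes by 1.5292 × +13.7% = +21.0%.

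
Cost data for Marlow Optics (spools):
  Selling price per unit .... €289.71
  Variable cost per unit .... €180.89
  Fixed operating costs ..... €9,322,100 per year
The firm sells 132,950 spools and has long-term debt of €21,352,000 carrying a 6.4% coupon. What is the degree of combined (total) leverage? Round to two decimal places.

Contribution at this volume is 132,950 × €108.82 = €14,467,619.00.
Subtracting fixed costs: EBIT = €14,467,619.00 − €9,322,100 = €5,145,519.00. Interest = €1,366,528.00.
DOL = €14,467,619.00 ÷ €5,145,519.00 = 2.8117; DFL = €5,145,519.00 ÷ €3,778,991.00 = 1.3616.
DCL = DOL × DFL = 2.8117 × 1.3616 = 3.8284.

3.83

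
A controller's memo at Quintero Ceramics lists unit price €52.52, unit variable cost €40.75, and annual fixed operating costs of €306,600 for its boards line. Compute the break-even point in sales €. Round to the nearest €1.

€1,368,108

CM per unit = €52.52 − €40.75 = €11.77; CM ratio = €11.77 / €52.52 = 0.2241.
Break-even revenue = fixed costs × price ÷ CM = €306,600 × €52.52 ÷ €11.77 = €1,368,108.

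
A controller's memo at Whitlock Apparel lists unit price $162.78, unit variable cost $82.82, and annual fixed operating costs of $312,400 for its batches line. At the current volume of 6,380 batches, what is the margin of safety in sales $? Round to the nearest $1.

Unit CM = price − variable cost = $162.78 − $82.82 = $79.96. Break-even units = $312,400 ÷ $79.96 = 3,906.95; break-even revenue = 3,906.95 × $162.78 = $635,973.89.
Actual sales revenue = 6,380 × $162.78 = $1,038,536.40.
Margin of safety = $1,038,536.40 − $635,973.89 = $402,563.

$402,563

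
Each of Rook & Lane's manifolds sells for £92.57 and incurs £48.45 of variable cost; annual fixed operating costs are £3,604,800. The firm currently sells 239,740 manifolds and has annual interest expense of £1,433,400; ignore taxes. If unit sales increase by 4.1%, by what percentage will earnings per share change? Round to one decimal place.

Total contribution margin = 239,740 × £44.12 = £10,577,328.80.
EBIT = £10,577,328.80 − £3,604,800 = £6,972,528.80.
Interest = £1,433,400.00, so EBIT − I = £5,539,128.80.
Degree of combined leverage = contribution ÷ (EBIT − I) = £10,577,328.80 ÷ £5,539,128.80 = 1.9096.
%ΔEPS = DCL × %ΔSales = 1.9096 × +4.1% = +7.8%.

+7.8%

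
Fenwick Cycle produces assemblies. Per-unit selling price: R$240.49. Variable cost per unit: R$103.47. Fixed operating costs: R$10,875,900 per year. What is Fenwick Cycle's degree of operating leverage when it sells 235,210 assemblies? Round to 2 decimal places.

1.51

At 235,210 units, contribution = 235,210 × R$137.02 = R$32,228,474.20.
EBIT = R$32,228,474.20 − R$10,875,900 = R$21,352,574.20.
So DOL = total CM / EBIT = R$32,228,474.20 / R$21,352,574.20 = 1.5093.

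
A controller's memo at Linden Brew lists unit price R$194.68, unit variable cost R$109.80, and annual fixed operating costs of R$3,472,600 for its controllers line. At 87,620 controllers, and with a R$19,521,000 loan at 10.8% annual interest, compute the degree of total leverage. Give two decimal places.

4.01

At 87,620 units, contribution = 87,620 × R$84.88 = R$7,437,185.60.
Subtracting fixed costs: EBIT = R$7,437,185.60 − R$3,472,600 = R$3,964,585.60. Interest = R$2,108,268.00.
DOL = R$7,437,185.60 ÷ R$3,964,585.60 = 1.8759; DFL = R$3,964,585.60 ÷ R$1,856,317.60 = 2.1357.
DCL = DOL × DFL = 1.8759 × 2.1357 = 4.0064.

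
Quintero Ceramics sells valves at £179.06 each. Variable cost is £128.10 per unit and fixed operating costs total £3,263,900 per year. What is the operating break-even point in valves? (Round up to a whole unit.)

64,049 valves

Unit CM = price − variable cost = £179.06 − £128.10 = £50.96.
Break-even Q = £3,263,900 / £50.96 = 64,048.27 → 64,049 valves.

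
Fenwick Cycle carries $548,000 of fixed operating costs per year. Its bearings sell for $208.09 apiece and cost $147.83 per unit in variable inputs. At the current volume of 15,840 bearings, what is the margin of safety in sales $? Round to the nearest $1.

Each unit contributes $208.09 − $147.83 = $60.26. Break-even units = $548,000 ÷ $60.26 = 9,093.93; break-even revenue = 9,093.93 × $208.09 = $1,892,355.13.
Actual sales revenue = 15,840 × $208.09 = $3,296,145.60.
Margin of safety = $3,296,145.60 − $1,892,355.13 = $1,403,790.

$1,403,790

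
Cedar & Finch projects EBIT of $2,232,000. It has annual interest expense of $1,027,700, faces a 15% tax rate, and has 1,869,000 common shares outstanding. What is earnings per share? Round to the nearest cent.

Pre-tax income = $2,232,000 − $1,027,700.00 = $1,204,300.00.
Net income = $1,204,300.00 × (1 − 0.15) = $1,023,655.00.
EPS = $1,023,655.00 ÷ 1,869,000 = $0.55.

$0.55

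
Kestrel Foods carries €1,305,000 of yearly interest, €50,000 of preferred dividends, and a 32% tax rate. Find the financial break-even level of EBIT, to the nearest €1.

Grossing the preferred dividend up to pre-tax terms: €50,000 / (1 − 0.32) = €73,529.41.
EPS = 0 when EBIT covers interest plus the pre-tax preferred burden: €1,305,000 + €73,529.41 = €1,378,529.41.

€1,378,529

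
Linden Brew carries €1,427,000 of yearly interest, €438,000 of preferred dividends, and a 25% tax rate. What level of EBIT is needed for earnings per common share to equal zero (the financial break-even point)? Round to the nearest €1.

€2,011,000

Preferred dividends are paid after tax, so their pre-tax equivalent is €438,000 ÷ (1 − 0.25) = €584,000.00.
EPS = 0 when EBIT covers interest plus the pre-tax preferred burden: €1,427,000 + €584,000.00 = €2,011,000.00.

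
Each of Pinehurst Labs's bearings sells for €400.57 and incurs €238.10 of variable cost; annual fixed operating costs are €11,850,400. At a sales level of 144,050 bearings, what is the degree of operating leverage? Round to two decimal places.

At 144,050 units, contribution = 144,050 × €162.47 = €23,403,803.50.
Subtracting fixed costs: EBIT = €23,403,803.50 − €11,850,400 = €11,553,403.50.
Degree of operating leverage = €23,403,803.50 / €11,553,403.50 = 2.0257.

2.03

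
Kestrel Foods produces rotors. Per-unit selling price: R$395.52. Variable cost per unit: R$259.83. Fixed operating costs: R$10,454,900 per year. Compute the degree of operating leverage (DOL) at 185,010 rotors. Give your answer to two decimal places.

Total contribution margin = 185,010 × R$135.69 = R$25,104,006.90.
Subtracting fixed costs: EBIT = R$25,104,006.90 − R$10,454,900 = R$14,649,106.90.
DOL = contribution ÷ EBIT = R$25,104,006.90 ÷ R$14,649,106.90 = 1.7137.

1.71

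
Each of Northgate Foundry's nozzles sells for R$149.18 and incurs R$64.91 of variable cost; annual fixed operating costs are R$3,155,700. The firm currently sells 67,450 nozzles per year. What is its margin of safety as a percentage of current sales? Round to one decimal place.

Unit CM = price − variable cost = R$149.18 − R$64.91 = R$84.27. Break-even units = R$3,155,700 ÷ R$84.27 = 37,447.49; break-even revenue = 37,447.49 × R$149.18 = R$5,586,416.59.
Actual sales revenue = 67,450 × R$149.18 = R$10,062,191.00.
Margin of safety = (R$10,062,191.00 − R$5,586,416.59) ÷ R$10,062,191.00 = 44.5%.

44.5%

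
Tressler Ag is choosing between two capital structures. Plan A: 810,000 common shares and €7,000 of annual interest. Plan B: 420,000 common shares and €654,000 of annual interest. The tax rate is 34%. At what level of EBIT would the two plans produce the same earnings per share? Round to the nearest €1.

€1,350,769

Set EPS_A = EPS_B: (EBIT − €7,000)(1 − 0.34) ÷ 810,000 = (EBIT − €654,000)(1 − 0.34) ÷ 420,000.
The (1 − t) factor cancels: (EBIT − 7,000) × 420,000 = (EBIT − 654,000) × 810,000.
Solving, EBIT = (654,000·810,000 − 7,000·420,000) / (810,000 − 420,000) = 526,800,000,000 / 390,000 = 1,350,769.23.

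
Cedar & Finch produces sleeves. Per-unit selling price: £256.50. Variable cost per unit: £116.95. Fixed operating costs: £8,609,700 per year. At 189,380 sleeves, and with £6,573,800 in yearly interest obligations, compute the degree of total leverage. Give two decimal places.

2.35

Contribution at this volume is 189,380 × £139.55 = £26,427,979.00.
Subtracting fixed costs: EBIT = £26,427,979.00 − £8,609,700 = £17,818,279.00. Interest = £6,573,800.00.
DOL = £26,427,979.00 ÷ £17,818,279.00 = 1.4832; DFL = £17,818,279.00 ÷ £11,244,479.00 = 1.5846.
DCL = DOL × DFL = 1.4832 × 1.5846 = 2.3503.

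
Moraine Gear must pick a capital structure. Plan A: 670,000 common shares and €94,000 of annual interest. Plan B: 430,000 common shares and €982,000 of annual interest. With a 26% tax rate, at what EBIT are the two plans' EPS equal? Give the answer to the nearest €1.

€2,573,000

Set EPS_A = EPS_B: (EBIT − €94,000)(1 − 0.26) ÷ 670,000 = (EBIT − €982,000)(1 − 0.26) ÷ 430,000.
Cancelling (1 − t) and cross-multiplying: 430,000·(EBIT − 94,000) = 670,000·(EBIT − 982,000).
Solving, EBIT = (982,000·670,000 − 94,000·430,000) / (670,000 − 430,000) = 617,520,000,000 / 240,000 = 2,573,000.00.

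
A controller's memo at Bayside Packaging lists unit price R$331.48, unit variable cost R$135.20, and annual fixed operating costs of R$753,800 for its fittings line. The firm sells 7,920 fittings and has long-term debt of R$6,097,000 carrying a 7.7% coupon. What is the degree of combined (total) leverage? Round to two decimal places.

4.69

At 7,920 units, contribution = 7,920 × R$196.28 = R$1,554,537.60.
Operating income = contribution − fixed costs = R$1,554,537.60 − R$753,800 = R$800,737.60. Interest = R$469,469.00, so EBIT − I = R$331,268.60.
DCL = contribution ÷ (EBIT − I) = R$1,554,537.60 ÷ R$331,268.60 = 4.6927.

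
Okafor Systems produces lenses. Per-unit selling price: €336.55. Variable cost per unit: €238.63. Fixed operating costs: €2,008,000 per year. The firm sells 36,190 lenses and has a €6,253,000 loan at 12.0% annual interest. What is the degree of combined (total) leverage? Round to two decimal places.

At 36,190 units, contribution = 36,190 × €97.92 = €3,543,724.80.
Operating income = contribution − fixed costs = €3,543,724.80 − €2,008,000 = €1,535,724.80. Interest = €750,360.00, so EBIT − I = €785,364.80.
DCL = contribution ÷ (EBIT − I) = €3,543,724.80 ÷ €785,364.80 = 4.5122.

4.51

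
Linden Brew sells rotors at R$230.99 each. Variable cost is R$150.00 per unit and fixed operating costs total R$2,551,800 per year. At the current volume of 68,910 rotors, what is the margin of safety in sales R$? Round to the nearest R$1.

R$8,639,582

Contribution margin per unit = R$230.99 − R$150.00 = R$80.99. Break-even units = R$2,551,800 ÷ R$80.99 = 31,507.59; break-even revenue = 31,507.59 × R$230.99 = R$7,277,939.03.
Current sales = 68,910 × R$230.99 = R$15,917,520.90.
Margin of safety = R$15,917,520.90 − R$7,277,939.03 = R$8,639,582.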